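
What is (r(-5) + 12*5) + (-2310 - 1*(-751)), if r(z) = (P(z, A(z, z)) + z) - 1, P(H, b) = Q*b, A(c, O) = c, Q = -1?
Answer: -1500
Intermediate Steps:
P(H, b) = -b
r(z) = -1 (r(z) = (-z + z) - 1 = 0 - 1 = -1)
(r(-5) + 12*5) + (-2310 - 1*(-751)) = (-1 + 12*5) + (-2310 - 1*(-751)) = (-1 + 60) + (-2310 + 751) = 59 - 1559 = -1500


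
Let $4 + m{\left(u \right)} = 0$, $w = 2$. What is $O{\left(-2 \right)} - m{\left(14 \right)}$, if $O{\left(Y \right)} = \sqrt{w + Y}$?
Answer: $4$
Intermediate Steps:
$m{\left(u \right)} = -4$ ($m{\left(u \right)} = -4 + 0 = -4$)
$O{\left(Y \right)} = \sqrt{2 + Y}$
$O{\left(-2 \right)} - m{\left(14 \right)} = \sqrt{2 - 2} - -4 = \sqrt{0} + 4 = 0 + 4 = 4$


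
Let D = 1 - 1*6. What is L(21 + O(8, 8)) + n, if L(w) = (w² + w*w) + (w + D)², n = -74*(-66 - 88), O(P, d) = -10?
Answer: 11674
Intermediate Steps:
D = -5 (D = 1 - 6 = -5)
n = 11396 (n = -74*(-154) = 11396)
L(w) = (-5 + w)² + 2*w² (L(w) = (w² + w*w) + (w - 5)² = (w² + w²) + (-5 + w)² = 2*w² + (-5 + w)² = (-5 + w)² + 2*w²)
L(21 + O(8, 8)) + n = ((-5 + (21 - 10))² + 2*(21 - 10)²) + 11396 = ((-5 + 11)² + 2*11²) + 11396 = (6² + 2*121) + 11396 = (36 + 242) + 11396 = 278 + 11396 = 11674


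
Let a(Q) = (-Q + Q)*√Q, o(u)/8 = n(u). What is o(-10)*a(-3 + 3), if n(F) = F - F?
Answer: 0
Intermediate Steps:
n(F) = 0
o(u) = 0 (o(u) = 8*0 = 0)
a(Q) = 0 (a(Q) = 0*√Q = 0)
o(-10)*a(-3 + 3) = 0*0 = 0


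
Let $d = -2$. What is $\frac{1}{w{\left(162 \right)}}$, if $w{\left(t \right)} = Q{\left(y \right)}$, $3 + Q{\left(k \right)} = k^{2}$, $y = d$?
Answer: $1$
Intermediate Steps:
$y = -2$
$Q{\left(k \right)} = -3 + k^{2}$
$w{\left(t \right)} = 1$ ($w{\left(t \right)} = -3 + \left(-2\right)^{2} = -3 + 4 = 1$)
$\frac{1}{w{\left(162 \right)}} = 1^{-1} = 1$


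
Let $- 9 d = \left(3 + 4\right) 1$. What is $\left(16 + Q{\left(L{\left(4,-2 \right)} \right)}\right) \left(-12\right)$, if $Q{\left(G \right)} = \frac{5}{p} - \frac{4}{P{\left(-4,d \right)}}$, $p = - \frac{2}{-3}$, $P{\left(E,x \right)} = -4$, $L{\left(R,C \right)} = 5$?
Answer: $-294$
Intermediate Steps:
$d = - \frac{7}{9}$ ($d = - \frac{\left(3 + 4\right) 1}{9} = - \frac{7 \cdot 1}{9} = \left(- \frac{1}{9}\right) 7 = - \frac{7}{9} \approx -0.77778$)
$p = \frac{2}{3}$ ($p = \left(-2\right) \left(- \frac{1}{3}\right) = \frac{2}{3} \approx 0.66667$)
$Q{\left(G \right)} = \frac{17}{2}$ ($Q{\left(G \right)} = \frac{5}{\frac{2}{3}} - \frac{4}{-4} = 5 \cdot \frac{3}{2} - -1 = \frac{15}{2} + 1 = \frac{17}{2}$)
$\left(16 + Q{\left(L{\left(4,-2 \right)} \right)}\right) \left(-12\right) = \left(16 + \frac{17}{2}\right) \left(-12\right) = \frac{49}{2} \left(-12\right) = -294$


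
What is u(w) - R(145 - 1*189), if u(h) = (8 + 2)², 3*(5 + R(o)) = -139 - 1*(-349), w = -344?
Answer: 35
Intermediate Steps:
R(o) = 65 (R(o) = -5 + (-139 - 1*(-349))/3 = -5 + (-139 + 349)/3 = -5 + (⅓)*210 = -5 + 70 = 65)
u(h) = 100 (u(h) = 10² = 100)
u(w) - R(145 - 1*189) = 100 - 1*65 = 100 - 65 = 35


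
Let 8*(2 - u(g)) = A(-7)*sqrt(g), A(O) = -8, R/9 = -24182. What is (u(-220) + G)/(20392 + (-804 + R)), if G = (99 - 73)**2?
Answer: -339/99025 - I*sqrt(55)/99025 ≈ -0.0034234 - 7.4892e-5*I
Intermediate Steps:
R = -217638 (R = 9*(-24182) = -217638)
u(g) = 2 + sqrt(g) (u(g) = 2 - (-1)*sqrt(g) = 2 + sqrt(g))
G = 676 (G = 26**2 = 676)
(u(-220) + G)/(20392 + (-804 + R)) = ((2 + sqrt(-220)) + 676)/(20392 + (-804 - 217638)) = ((2 + 2*I*sqrt(55)) + 676)/(20392 - 218442) = (678 + 2*I*sqrt(55))/(-198050) = (678 + 2*I*sqrt(55))*(-1/198050) = -339/99025 - I*sqrt(55)/99025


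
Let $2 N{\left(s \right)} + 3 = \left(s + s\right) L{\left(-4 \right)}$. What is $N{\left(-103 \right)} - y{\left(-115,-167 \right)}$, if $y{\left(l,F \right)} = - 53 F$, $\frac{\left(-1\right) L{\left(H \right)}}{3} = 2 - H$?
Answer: $- \frac{13997}{2} \approx -6998.5$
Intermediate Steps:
$L{\left(H \right)} = -6 + 3 H$ ($L{\left(H \right)} = - 3 \left(2 - H\right) = -6 + 3 H$)
$N{\left(s \right)} = - \frac{3}{2} - 18 s$ ($N{\left(s \right)} = - \frac{3}{2} + \frac{\left(s + s\right) \left(-6 + 3 \left(-4\right)\right)}{2} = - \frac{3}{2} + \frac{2 s \left(-6 - 12\right)}{2} = - \frac{3}{2} + \frac{2 s \left(-18\right)}{2} = - \frac{3}{2} + \frac{\left(-36\right) s}{2} = - \frac{3}{2} - 18 s$)
$N{\left(-103 \right)} - y{\left(-115,-167 \right)} = \left(- \frac{3}{2} - -1854\right) - \left(-53\right) \left(-167\right) = \left(- \frac{3}{2} + 1854\right) - 8851 = \frac{3705}{2} - 8851 = - \frac{13997}{2}$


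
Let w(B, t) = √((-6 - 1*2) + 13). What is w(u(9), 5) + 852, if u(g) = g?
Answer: 852 + √5 ≈ 854.24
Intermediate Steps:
w(B, t) = √5 (w(B, t) = √((-6 - 2) + 13) = √(-8 + 13) = √5)
w(u(9), 5) + 852 = √5 + 852 = 852 + √5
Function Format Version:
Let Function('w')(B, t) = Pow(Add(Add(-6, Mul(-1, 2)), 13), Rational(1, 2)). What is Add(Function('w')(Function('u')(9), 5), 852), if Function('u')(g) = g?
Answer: Add(852, Pow(5, Rational(1, 2))) ≈ 854.24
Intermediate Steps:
Function('w')(B, t) = Pow(5, Rational(1, 2)) (Function('w')(B, t) = Pow(Add(Add(-6, -2), 13), Rational(1, 2)) = Pow(Add(-8, 13), Rational(1, 2)) = Pow(5, Rational(1, 2)))
Add(Function('w')(Function('u')(9), 5), 852) = Add(Pow(5, Rational(1, 2)), 852) = Add(852, Pow(5, Rational(1, 2)))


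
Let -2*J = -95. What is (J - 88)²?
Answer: 6561/4 ≈ 1640.3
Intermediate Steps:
J = 95/2 (J = -½*(-95) = 95/2 ≈ 47.500)
(J - 88)² = (95/2 - 88)² = (-81/2)² = 6561/4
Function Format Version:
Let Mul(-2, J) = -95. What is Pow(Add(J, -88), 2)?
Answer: Rational(6561, 4) ≈ 1640.3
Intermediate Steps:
J = Rational(95, 2) (J = Mul(Rational(-1, 2), -95) = Rational(95, 2) ≈ 47.500)
Pow(Add(J, -88), 2) = Pow(Add(Rational(95, 2), -88), 2) = Pow(Rational(-81, 2), 2) = Rational(6561, 4)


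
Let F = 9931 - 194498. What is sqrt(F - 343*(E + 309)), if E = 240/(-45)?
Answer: I*sqrt(2598522)/3 ≈ 537.33*I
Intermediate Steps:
E = -16/3 (E = 240*(-1/45) = -16/3 ≈ -5.3333)
F = -184567
sqrt(F - 343*(E + 309)) = sqrt(-184567 - 343*(-16/3 + 309)) = sqrt(-184567 - 343*911/3) = sqrt(-184567 - 312473/3) = sqrt(-866174/3) = I*sqrt(2598522)/3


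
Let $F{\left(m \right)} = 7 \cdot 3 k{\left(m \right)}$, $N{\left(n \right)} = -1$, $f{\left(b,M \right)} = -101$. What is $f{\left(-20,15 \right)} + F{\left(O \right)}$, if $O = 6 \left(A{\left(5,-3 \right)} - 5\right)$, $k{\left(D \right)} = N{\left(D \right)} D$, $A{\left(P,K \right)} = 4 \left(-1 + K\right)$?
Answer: $2545$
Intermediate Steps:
$A{\left(P,K \right)} = -4 + 4 K$
$k{\left(D \right)} = - D$
$O = -126$ ($O = 6 \left(\left(-4 + 4 \left(-3\right)\right) - 5\right) = 6 \left(\left(-4 - 12\right) - 5\right) = 6 \left(-16 - 5\right) = 6 \left(-21\right) = -126$)
$F{\left(m \right)} = - 21 m$ ($F{\left(m \right)} = 7 \cdot 3 \left(- m\right) = 21 \left(- m\right) = - 21 m$)
$f{\left(-20,15 \right)} + F{\left(O \right)} = -101 - -2646 = -101 + 2646 = 2545$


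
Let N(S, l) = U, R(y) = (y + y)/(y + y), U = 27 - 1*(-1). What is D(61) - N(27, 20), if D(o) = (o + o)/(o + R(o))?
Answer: -807/31 ≈ -26.032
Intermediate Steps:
U = 28 (U = 27 + 1 = 28)
R(y) = 1 (R(y) = (2*y)/((2*y)) = (2*y)*(1/(2*y)) = 1)
N(S, l) = 28
D(o) = 2*o/(1 + o) (D(o) = (o + o)/(o + 1) = (2*o)/(1 + o) = 2*o/(1 + o))
D(61) - N(27, 20) = 2*61/(1 + 61) - 1*28 = 2*61/62 - 28 = 2*61*(1/62) - 28 = 61/31 - 28 = -807/31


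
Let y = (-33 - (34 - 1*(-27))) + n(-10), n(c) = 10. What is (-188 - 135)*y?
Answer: 27132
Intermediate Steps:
y = -84 (y = (-33 - (34 - 1*(-27))) + 10 = (-33 - (34 + 27)) + 10 = (-33 - 1*61) + 10 = (-33 - 61) + 10 = -94 + 10 = -84)
(-188 - 135)*y = (-188 - 135)*(-84) = -323*(-84) = 27132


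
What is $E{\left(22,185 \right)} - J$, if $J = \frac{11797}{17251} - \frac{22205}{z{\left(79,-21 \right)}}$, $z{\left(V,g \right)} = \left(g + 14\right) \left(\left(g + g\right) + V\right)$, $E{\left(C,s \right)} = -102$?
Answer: $- \frac{841850796}{4468009} \approx -188.42$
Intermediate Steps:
$z{\left(V,g \right)} = \left(14 + g\right) \left(V + 2 g\right)$ ($z{\left(V,g \right)} = \left(14 + g\right) \left(2 g + V\right) = \left(14 + g\right) \left(V + 2 g\right)$)
$J = \frac{386113878}{4468009}$ ($J = \frac{11797}{17251} - \frac{22205}{2 \left(-21\right)^{2} + 14 \cdot 79 + 28 \left(-21\right) + 79 \left(-21\right)} = 11797 \cdot \frac{1}{17251} - \frac{22205}{2 \cdot 441 + 1106 - 588 - 1659} = \frac{11797}{17251} - \frac{22205}{882 + 1106 - 588 - 1659} = \frac{11797}{17251} - \frac{22205}{-259} = \frac{11797}{17251} - - \frac{22205}{259} = \frac{11797}{17251} + \frac{22205}{259} = \frac{386113878}{4468009} \approx 86.417$)
$E{\left(22,185 \right)} - J = -102 - \frac{386113878}{4468009} = - \frac{841850796}{4468009}$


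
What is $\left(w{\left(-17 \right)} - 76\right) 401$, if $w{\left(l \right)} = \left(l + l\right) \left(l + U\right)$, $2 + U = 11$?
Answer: $78596$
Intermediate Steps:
$U = 9$ ($U = -2 + 11 = 9$)
$w{\left(l \right)} = 2 l \left(9 + l\right)$ ($w{\left(l \right)} = \left(l + l\right) \left(l + 9\right) = 2 l \left(9 + l\right)$)
$\left(w{\left(-17 \right)} - 76\right) 401 = \left(2 \left(-17\right) \left(9 - 17\right) - 76\right) 401 = \left(2 \left(-17\right) \left(-8\right) - 76\right) 401 = \left(272 - 76\right) 401 = 196 \cdot 401 = 78596$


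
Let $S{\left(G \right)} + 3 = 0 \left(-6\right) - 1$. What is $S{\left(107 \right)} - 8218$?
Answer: $-8222$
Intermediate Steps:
$S{\left(G \right)} = -4$ ($S{\left(G \right)} = -3 + \left(0 \left(-6\right) - 1\right) = -3 + \left(0 - 1\right) = -3 - 1 = -4$)
$S{\left(107 \right)} - 8218 = -4 - 8218 = -8222$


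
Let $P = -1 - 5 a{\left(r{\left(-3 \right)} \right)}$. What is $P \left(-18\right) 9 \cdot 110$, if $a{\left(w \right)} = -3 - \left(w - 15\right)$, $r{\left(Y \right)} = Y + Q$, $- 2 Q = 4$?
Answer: $1532520$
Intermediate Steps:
$Q = -2$ ($Q = \left(- \frac{1}{2}\right) 4 = -2$)
$r{\left(Y \right)} = -2 + Y$ ($r{\left(Y \right)} = Y - 2 = -2 + Y$)
$a{\left(w \right)} = 12 - w$ ($a{\left(w \right)} = -3 - \left(w - 15\right) = -3 - \left(-15 + w\right) = 12 - w$)
$P = -86$ ($P = -1 - 5 \left(12 - \left(-2 - 3\right)\right) = -1 - 5 \left(12 - -5\right) = -1 - 5 \left(12 + 5\right) = -1 - 85 = -86$)
$P \left(-18\right) 9 \cdot 110 = \left(-86\right) \left(-18\right) 9 \cdot 110 = 1548 \cdot 9 \cdot 110 = 13932 \cdot 110 = 1532520$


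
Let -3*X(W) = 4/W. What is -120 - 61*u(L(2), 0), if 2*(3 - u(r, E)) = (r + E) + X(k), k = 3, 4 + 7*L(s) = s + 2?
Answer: -2849/9 ≈ -316.56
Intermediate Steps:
L(s) = -2/7 + s/7 (L(s) = -4/7 + (s + 2)/7 = -4/7 + (2 + s)/7 = -4/7 + (2/7 + s/7) = -2/7 + s/7)
X(W) = -4/(3*W)
u(r, E) = 29/9 - E/2 - r/2 (u(r, E) = 3 - ((r + E) - 4/3/3)/2 = 3 - ((E + r) - 4/3*1/3)/2 = 3 - ((E + r) - 4/9)/2 = 3 - (-4/9 + E + r)/2 = 3 + (2/9 - E/2 - r/2) = 29/9 - E/2 - r/2)
-120 - 61*u(L(2), 0) = -120 - 61*(29/9 - 1/2*0 - (-2/7 + (1/7)*2)/2) = -120 - 61*(29/9 + 0 - (-2/7 + 2/7)/2) = -120 - 61*(29/9 + 0 - 1/2*0) = -120 - 61*(29/9 + 0 + 0) = -120 - 61*29/9 = -120 - 1769/9 = -2849/9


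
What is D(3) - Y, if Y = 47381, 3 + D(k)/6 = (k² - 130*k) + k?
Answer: -49667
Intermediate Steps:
D(k) = -18 - 774*k + 6*k² (D(k) = -18 + 6*((k² - 130*k) + k) = -18 + 6*(k² - 129*k) = -18 + (-774*k + 6*k²) = -18 - 774*k + 6*k²)
D(3) - Y = (-18 - 774*3 + 6*3²) - 1*47381 = (-18 - 2322 + 6*9) - 47381 = (-18 - 2322 + 54) - 47381 = -2286 - 47381 = -49667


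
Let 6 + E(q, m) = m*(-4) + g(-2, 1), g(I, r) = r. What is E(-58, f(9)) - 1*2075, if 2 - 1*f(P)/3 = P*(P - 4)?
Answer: -1564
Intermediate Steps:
f(P) = 6 - 3*P*(-4 + P) (f(P) = 6 - 3*P*(P - 4) = 6 - 3*P*(-4 + P))
E(q, m) = -5 - 4*m (E(q, m) = -6 + (m*(-4) + 1) = -6 + (-4*m + 1) = -6 + (1 - 4*m) = -5 - 4*m)
E(-58, f(9)) - 1*2075 = (-5 - 4*(6 - 3*9² + 12*9)) - 1*2075 = (-5 - 4*(6 - 3*81 + 108)) - 2075 = (-5 - 4*(6 - 243 + 108)) - 2075 = (-5 - 4*(-129)) - 2075 = (-5 + 516) - 2075 = 511 - 2075 = -1564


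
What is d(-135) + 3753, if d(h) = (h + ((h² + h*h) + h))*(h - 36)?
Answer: -6183027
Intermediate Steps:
d(h) = (-36 + h)*(2*h + 2*h²) (d(h) = (h + ((h² + h²) + h))*(-36 + h) = (h + (2*h² + h))*(-36 + h) = (h + (h + 2*h²))*(-36 + h) = (2*h + 2*h²)*(-36 + h) = (-36 + h)*(2*h + 2*h²))
d(-135) + 3753 = 2*(-135)*(-36 + (-135)² - 35*(-135)) + 3753 = 2*(-135)*(-36 + 18225 + 4725) + 3753 = 2*(-135)*22914 + 3753 = -6186780 + 3753 = -6183027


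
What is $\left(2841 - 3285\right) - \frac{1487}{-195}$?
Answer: $- \frac{85093}{195} \approx -436.37$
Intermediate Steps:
$\left(2841 - 3285\right) - \frac{1487}{-195} = -444 - - \frac{1487}{195} = -444 + \frac{1487}{195} = - \frac{85093}{195}$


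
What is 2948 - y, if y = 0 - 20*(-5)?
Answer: 2848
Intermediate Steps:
y = 100 (y = 0 + 100 = 100)
2948 - y = 2948 - 1*100 = 2948 - 100 = 2848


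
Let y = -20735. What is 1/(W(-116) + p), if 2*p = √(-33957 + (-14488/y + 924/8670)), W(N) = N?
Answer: -556096112/105203071089 - 34*I*√168765988936259/105203071089 ≈ -0.0052859 - 0.0041985*I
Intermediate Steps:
p = I*√168765988936259/140998 (p = √(-33957 + (-14488/(-20735) + 924/8670))/2 = √(-33957 + (-14488*(-1/20735) + 924*(1/8670)))/2 = √(-33957 + (14488/20735 + 154/1445))/2 = √(-33957 + 965134/1198483)/2 = √(-40695922097/1198483)/2 = (I*√168765988936259/70499)/2 = I*√168765988936259/140998 ≈ 92.136*I)
1/(W(-116) + p) = 1/(-116 + I*√168765988936259/140998)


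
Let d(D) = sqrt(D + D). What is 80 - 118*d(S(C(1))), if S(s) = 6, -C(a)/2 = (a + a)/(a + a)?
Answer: 80 - 236*sqrt(3) ≈ -328.76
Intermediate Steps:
C(a) = -2 (C(a) = -2*(a + a)/(a + a) = -2*2*a/(2*a) = -2*2*a*1/(2*a) = -2*1 = -2)
d(D) = sqrt(2)*sqrt(D) (d(D) = sqrt(2*D) = sqrt(2)*sqrt(D))
80 - 118*d(S(C(1))) = 80 - 118*sqrt(2)*sqrt(6) = 80 - 236*sqrt(3)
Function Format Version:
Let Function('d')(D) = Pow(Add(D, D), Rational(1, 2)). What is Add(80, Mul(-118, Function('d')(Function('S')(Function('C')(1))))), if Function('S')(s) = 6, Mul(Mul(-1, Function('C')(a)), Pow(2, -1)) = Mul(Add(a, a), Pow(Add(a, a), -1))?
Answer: Add(80, Mul(-236, Pow(3, Rational(1, 2)))) ≈ -328.76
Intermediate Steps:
Function('C')(a) = -2 (Function('C')(a) = Mul(-2, Mul(Add(a, a), Pow(Add(a, a), -1))) = Mul(-2, Mul(Mul(2, a), Pow(Mul(2, a), -1))) = Mul(-2, Mul(Mul(2, a), Mul(Rational(1, 2), Pow(a, -1)))) = Mul(-2, 1) = -2)
Function('d')(D) = Mul(Pow(2, Rational(1, 2)), Pow(D, Rational(1, 2))) (Function('d')(D) = Pow(Mul(2, D), Rational(1, 2)) = Mul(Pow(2, Rational(1, 2)), Pow(D, Rational(1, 2))))
Add(80, Mul(-118, Function('d')(Function('S')(Function('C')(1))))) = Add(80, Mul(-118, Mul(Pow(2, Rational(1, 2)), Pow(6, Rational(1, 2))))) = Add(80, Mul(-118, Mul(2, Pow(3, Rational(1, 2))))) = Add(80, Mul(-236, Pow(3, Rational(1, 2))))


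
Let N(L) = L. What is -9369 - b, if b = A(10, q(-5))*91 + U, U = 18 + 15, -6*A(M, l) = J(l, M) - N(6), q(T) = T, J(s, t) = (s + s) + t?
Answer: -9493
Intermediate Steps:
J(s, t) = t + 2*s (J(s, t) = 2*s + t = t + 2*s)
A(M, l) = 1 - l/3 - M/6 (A(M, l) = -((M + 2*l) - 1*6)/6 = -((M + 2*l) - 6)/6 = -(-6 + M + 2*l)/6 = 1 - l/3 - M/6)
U = 33
b = 124 (b = (1 - ⅓*(-5) - ⅙*10)*91 + 33 = (1 + 5/3 - 5/3)*91 + 33 = 1*91 + 33 = 91 + 33 = 124)
-9369 - b = -9369 - 1*124 = -9369 - 124 = -9493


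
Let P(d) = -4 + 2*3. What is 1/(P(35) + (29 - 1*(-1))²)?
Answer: 1/902 ≈ 0.0011086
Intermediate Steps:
P(d) = 2 (P(d) = -4 + 6 = 2)
1/(P(35) + (29 - 1*(-1))²) = 1/(2 + (29 - 1*(-1))²) = 1/(2 + (29 + 1)²) = 1/(2 + 30²) = 1/(2 + 900) = 1/902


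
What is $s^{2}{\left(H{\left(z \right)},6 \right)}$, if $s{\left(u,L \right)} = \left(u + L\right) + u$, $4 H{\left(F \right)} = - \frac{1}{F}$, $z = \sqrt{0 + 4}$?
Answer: $\frac{529}{16} \approx 33.063$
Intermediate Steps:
$z = 2$ ($z = \sqrt{4} = 2$)
$H{\left(F \right)} = - \frac{1}{4 F}$ ($H{\left(F \right)} = \frac{\left(-1\right) \frac{1}{F}}{4} = - \frac{1}{4 F}$)
$s{\left(u,L \right)} = L + 2 u$ ($s{\left(u,L \right)} = \left(L + u\right) + u = L + 2 u$)
$s^{2}{\left(H{\left(z \right)},6 \right)} = \left(6 + 2 \left(- \frac{1}{4 \cdot 2}\right)\right)^{2} = \left(6 + 2 \left(\left(- \frac{1}{4}\right) \frac{1}{2}\right)\right)^{2} = \left(6 + 2 \left(- \frac{1}{8}\right)\right)^{2} = \left(6 - \frac{1}{4}\right)^{2} = \left(\frac{23}{4}\right)^{2} = \frac{529}{16}$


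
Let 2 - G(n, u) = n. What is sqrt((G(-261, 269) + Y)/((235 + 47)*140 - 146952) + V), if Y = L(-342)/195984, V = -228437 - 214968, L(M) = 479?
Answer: I*sqrt(85378792869145735159107)/438808176 ≈ 665.89*I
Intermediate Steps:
V = -443405
G(n, u) = 2 - n
Y = 479/195984 ≈ 0.0024441
sqrt((G(-261, 269) + Y)/((235 + 47)*140 - 146952) + V) = sqrt(((2 - 1*(-261)) + 479/195984)/((235 + 47)*140 - 146952) - 443405) = sqrt(((2 + 261) + 479/195984)/(282*140 - 146952) - 443405) = sqrt((263 + 479/195984)/(39480 - 146952) - 443405) = sqrt((51544271/195984)/(-107472) - 443405) = sqrt((51544271/195984)*(-1/107472) - 443405) = sqrt(-51544271/21062792448 - 443405) = sqrt(-9339347536949711/21062792448) = I*sqrt(85378792869145735159107)/438808176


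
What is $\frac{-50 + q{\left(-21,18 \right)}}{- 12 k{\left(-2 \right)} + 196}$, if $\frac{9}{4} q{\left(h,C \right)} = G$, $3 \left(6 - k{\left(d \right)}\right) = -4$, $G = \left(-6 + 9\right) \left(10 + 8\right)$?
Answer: $- \frac{13}{54} \approx -0.24074$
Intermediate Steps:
$G = 54$ ($G = 3 \cdot 18 = 54$)
$k{\left(d \right)} = \frac{22}{3}$ ($k{\left(d \right)} = 6 - - \frac{4}{3} = 6 + \frac{4}{3} = \frac{22}{3}$)
$q{\left(h,C \right)} = 24$ ($q{\left(h,C \right)} = \frac{4}{9} \cdot 54 = 24$)
$\frac{-50 + q{\left(-21,18 \right)}}{- 12 k{\left(-2 \right)} + 196} = \frac{-50 + 24}{\left(-12\right) \frac{22}{3} + 196} = - \frac{26}{-88 + 196} = - \frac{26}{108} = \left(-26\right) \frac{1}{108} = - \frac{13}{54}$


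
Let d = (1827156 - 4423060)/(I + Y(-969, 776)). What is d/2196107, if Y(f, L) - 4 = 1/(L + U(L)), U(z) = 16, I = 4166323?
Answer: -2055955968/7246562314275395 ≈ -2.8371e-7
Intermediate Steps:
Y(f, L) = 4 + 1/(16 + L) (Y(f, L) = 4 + 1/(L + 16) = 4 + 1/(16 + L))
d = -2055955968/3299730985 (d = (1827156 - 4423060)/(4166323 + (65 + 4*776)/(16 + 776)) = -2595904/(4166323 + (65 + 3104)/792) = -2595904/(4166323 + (1/792)*3169) = -2595904/(4166323 + 3169/792) = -2595904/3299730985/792 = -2595904*792/3299730985 = -2055955968/3299730985 ≈ -0.62307)
d/2196107 = -2055955968/3299730985/2196107 = -2055955968/3299730985*1/2196107 = -2055955968/7246562314275395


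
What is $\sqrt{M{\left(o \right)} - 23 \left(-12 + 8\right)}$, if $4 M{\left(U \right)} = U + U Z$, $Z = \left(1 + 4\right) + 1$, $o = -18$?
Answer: $\frac{11 \sqrt{2}}{2} \approx 7.7782$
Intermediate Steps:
$Z = 6$ ($Z = 5 + 1 = 6$)
$M{\left(U \right)} = \frac{7 U}{4}$ ($M{\left(U \right)} = \frac{U + U 6}{4} = \frac{U + 6 U}{4} = \frac{7 U}{4}$)
$\sqrt{M{\left(o \right)} - 23 \left(-12 + 8\right)} = \sqrt{\frac{7}{4} \left(-18\right) - 23 \left(-12 + 8\right)} = \sqrt{- \frac{63}{2} - -92} = \sqrt{- \frac{63}{2} + 92} = \sqrt{\frac{121}{2}} = \frac{11 \sqrt{2}}{2}$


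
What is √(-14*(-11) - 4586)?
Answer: 4*I*√277 ≈ 66.573*I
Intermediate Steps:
√(-14*(-11) - 4586) = √(154 - 4586) = √(-4432) = 4*I*√277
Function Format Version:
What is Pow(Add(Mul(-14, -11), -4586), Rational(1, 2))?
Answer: Mul(4, I, Pow(277, Rational(1, 2))) ≈ Mul(66.573, I)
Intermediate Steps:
Pow(Add(Mul(-14, -11), -4586), Rational(1, 2)) = Pow(Add(154, -4586), Rational(1, 2)) = Pow(-4432, Rational(1, 2)) = Mul(4, I, Pow(277, Rational(1, 2)))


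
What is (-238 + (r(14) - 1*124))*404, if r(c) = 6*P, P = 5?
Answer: -134128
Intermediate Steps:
r(c) = 30 (r(c) = 6*5 = 30)
(-238 + (r(14) - 1*124))*404 = (-238 + (30 - 1*124))*404 = (-238 + (30 - 124))*404 = (-238 - 94)*404 = -332*404 = -134128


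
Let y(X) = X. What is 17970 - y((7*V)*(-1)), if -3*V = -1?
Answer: 53917/3 ≈ 17972.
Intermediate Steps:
V = ⅓ (V = -⅓*(-1) = ⅓ ≈ 0.33333)
17970 - y((7*V)*(-1)) = 17970 - 7*(⅓)*(-1) = 17970 - 7*(-1)/3 = 17970 - 1*(-7/3) = 17970 + 7/3 = 53917/3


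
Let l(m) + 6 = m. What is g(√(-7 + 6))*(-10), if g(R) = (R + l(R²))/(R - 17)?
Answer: -120/29 + 10*I/29 ≈ -4.1379 + 0.34483*I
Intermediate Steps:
l(m) = -6 + m
g(R) = (-6 + R + R²)/(-17 + R) (g(R) = (R + (-6 + R²))/(R - 17) = (-6 + R + R²)/(-17 + R))
g(√(-7 + 6))*(-10) = ((-6 + √(-7 + 6) + (√(-7 + 6))²)/(-17 + √(-7 + 6)))*(-10) = ((-6 + √(-1) + (√(-1))²)/(-17 + √(-1)))*(-10) = ((-6 + I + I²)/(-17 + I))*(-10) = (((-17 - I)/290)*(-6 + I - 1))*(-10) = (((-17 - I)/290)*(-7 + I))*(-10) = ((-17 - I)*(-7 + I)/290)*(-10) = -(-17 - I)*(-7 + I)/29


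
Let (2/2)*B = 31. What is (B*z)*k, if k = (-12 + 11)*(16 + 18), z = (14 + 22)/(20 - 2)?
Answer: -2108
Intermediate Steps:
B = 31
z = 2 (z = 36/18 = 36*(1/18) = 2)
k = -34 (k = -1*34 = -34)
(B*z)*k = (31*2)*(-34) = 62*(-34) = -2108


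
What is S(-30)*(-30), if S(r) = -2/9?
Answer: 20/3 ≈ 6.6667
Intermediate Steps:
S(r) = -2/9 (S(r) = -2*⅑ = -2/9)
S(-30)*(-30) = -2/9*(-30) = 20/3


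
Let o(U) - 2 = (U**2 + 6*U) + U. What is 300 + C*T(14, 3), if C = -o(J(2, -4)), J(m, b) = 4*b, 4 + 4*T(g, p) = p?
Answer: 673/2 ≈ 336.50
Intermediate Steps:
T(g, p) = -1 + p/4
o(U) = 2 + U**2 + 7*U (o(U) = 2 + ((U**2 + 6*U) + U) = 2 + (U**2 + 7*U) = 2 + U**2 + 7*U)
C = -146 (C = -(2 + (4*(-4))**2 + 7*(4*(-4))) = -(2 + (-16)**2 + 7*(-16)) = -(2 + 256 - 112) = -1*146 = -146)
300 + C*T(14, 3) = 300 - 146*(-1 + (1/4)*3) = 300 - 146*(-1 + 3/4) = 300 - 146*(-1/4) = 300 + 73/2 = 673/2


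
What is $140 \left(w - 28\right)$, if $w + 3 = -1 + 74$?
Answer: $5880$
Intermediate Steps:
$w = 70$ ($w = -3 + \left(-1 + 74\right) = -3 + 73 = 70$)
$140 \left(w - 28\right) = 140 \left(70 - 28\right) = 140 \cdot 42 = 5880$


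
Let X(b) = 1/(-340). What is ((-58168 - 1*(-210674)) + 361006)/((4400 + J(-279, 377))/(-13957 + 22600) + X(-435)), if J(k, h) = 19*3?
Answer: 1509016633440/1506737 ≈ 1.0015e+6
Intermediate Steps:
J(k, h) = 57
X(b) = -1/340
((-58168 - 1*(-210674)) + 361006)/((4400 + J(-279, 377))/(-13957 + 22600) + X(-435)) = ((-58168 - 1*(-210674)) + 361006)/((4400 + 57)/(-13957 + 22600) - 1/340) = ((-58168 + 210674) + 361006)/(4457/8643 - 1/340) = (152506 + 361006)/(4457*(1/8643) - 1/340) = 513512/(4457/8643 - 1/340) = 513512/(1506737/2938620) = 513512*(2938620/1506737) = 1509016633440/1506737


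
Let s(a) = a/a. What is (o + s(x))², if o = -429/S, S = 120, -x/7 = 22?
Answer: 10609/1600 ≈ 6.6306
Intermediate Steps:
x = -154 (x = -7*22 = -154)
s(a) = 1
o = -143/40 (o = -429/120 = -429*1/120 = -143/40 ≈ -3.5750)
(o + s(x))² = (-143/40 + 1)² = (-103/40)² = 10609/1600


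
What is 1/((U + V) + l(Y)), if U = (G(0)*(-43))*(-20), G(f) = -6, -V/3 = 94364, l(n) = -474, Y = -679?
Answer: -1/288726 ≈ -3.4635e-6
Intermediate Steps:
V = -283092 (V = -3*94364 = -283092)
U = -5160 (U = -6*(-43)*(-20) = 258*(-20) = -5160)
1/((U + V) + l(Y)) = 1/((-5160 - 283092) - 474) = 1/(-288252 - 474) = 1/(-288726) = -1/288726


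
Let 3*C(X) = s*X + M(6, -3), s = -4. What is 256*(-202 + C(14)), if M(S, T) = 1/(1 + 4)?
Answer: -282368/5 ≈ -56474.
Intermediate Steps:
M(S, T) = ⅕ (M(S, T) = 1/5 = ⅕)
C(X) = 1/15 - 4*X/3 (C(X) = (-4*X + ⅕)/3 = (⅕ - 4*X)/3 = 1/15 - 4*X/3)
256*(-202 + C(14)) = 256*(-202 + (1/15 - 4/3*14)) = 256*(-202 + (1/15 - 56/3)) = 256*(-202 - 93/5) = 256*(-1103/5) = -282368/5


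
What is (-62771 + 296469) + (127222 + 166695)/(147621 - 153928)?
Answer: 1473639369/6307 ≈ 2.3365e+5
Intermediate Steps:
(-62771 + 296469) + (127222 + 166695)/(147621 - 153928) = 233698 + 293917/(-6307) = 233698 + 293917*(-1/6307) = 233698 - 293917/6307 = 1473639369/6307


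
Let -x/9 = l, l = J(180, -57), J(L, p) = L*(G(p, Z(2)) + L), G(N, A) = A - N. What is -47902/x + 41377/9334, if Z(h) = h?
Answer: 2058433016/451742265 ≈ 4.5567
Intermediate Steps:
J(L, p) = L*(2 + L - p) (J(L, p) = L*((2 - p) + L) = L*(2 + L - p))
l = 43020 (l = 180*(2 + 180 - 1*(-57)) = 180*(2 + 180 + 57) = 180*239 = 43020)
x = -387180 (x = -9*43020 = -387180)
-47902/x + 41377/9334 = -47902/(-387180) + 41377/9334 = -47902*(-1/387180) + 41377*(1/9334) = 23951/193590 + 41377/9334 = 2058433016/451742265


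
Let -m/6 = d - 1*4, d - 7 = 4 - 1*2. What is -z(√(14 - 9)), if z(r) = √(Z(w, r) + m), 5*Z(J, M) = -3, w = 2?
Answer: -3*I*√85/5 ≈ -5.5317*I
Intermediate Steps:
d = 9 (d = 7 + (4 - 1*2) = 7 + (4 - 2) = 7 + 2 = 9)
m = -30 (m = -6*(9 - 1*4) = -6*(9 - 4) = -6*5 = -30)
Z(J, M) = -⅗ (Z(J, M) = (⅕)*(-3) = -⅗)
z(r) = 3*I*√85/5 (z(r) = √(-⅗ - 30) = √(-153/5) = 3*I*√85/5)
-z(√(14 - 9)) = -3*I*√85/5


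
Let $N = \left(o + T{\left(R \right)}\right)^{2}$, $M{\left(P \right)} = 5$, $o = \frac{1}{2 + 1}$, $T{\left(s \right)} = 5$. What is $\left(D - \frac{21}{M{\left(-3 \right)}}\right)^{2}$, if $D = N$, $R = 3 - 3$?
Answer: $\frac{1190281}{2025} \approx 587.79$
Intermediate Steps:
$R = 0$ ($R = 3 - 3 = 0$)
$o = \frac{1}{3} \approx 0.33333$
$N = \frac{256}{9}$ ($N = \left(\frac{1}{3} + 5\right)^{2} = \left(\frac{16}{3}\right)^{2} = \frac{256}{9} \approx 28.444$)
$D = \frac{256}{9} \approx 28.444$
$\left(D - \frac{21}{M{\left(-3 \right)}}\right)^{2} = \left(\frac{256}{9} - \frac{21}{5}\right)^{2} = \left(\frac{1091}{45}\right)^{2} = \frac{1190281}{2025}$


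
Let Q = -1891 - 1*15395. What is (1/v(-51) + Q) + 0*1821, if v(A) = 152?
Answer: -2627471/152 ≈ -17286.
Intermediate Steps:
Q = -17286 (Q = -1891 - 15395 = -17286)
(1/v(-51) + Q) + 0*1821 = (1/152 - 17286) + 0*1821 = (1/152 - 17286) + 0 = -2627471/152 + 0 = -2627471/152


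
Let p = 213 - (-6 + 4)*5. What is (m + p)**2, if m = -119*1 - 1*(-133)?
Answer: 56169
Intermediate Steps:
m = 14 (m = -119 + 133 = 14)
p = 223 (p = 213 - (-2)*5 = 213 - 1*(-10) = 213 + 10 = 223)
(m + p)**2 = (14 + 223)**2 = 237**2 = 56169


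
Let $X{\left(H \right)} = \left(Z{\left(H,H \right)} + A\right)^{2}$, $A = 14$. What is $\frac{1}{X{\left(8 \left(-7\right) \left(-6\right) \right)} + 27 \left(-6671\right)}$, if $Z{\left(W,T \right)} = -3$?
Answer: $- \frac{1}{179996} \approx -5.5557 \cdot 10^{-6}$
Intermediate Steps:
$X{\left(H \right)} = 121$ ($X{\left(H \right)} = \left(-3 + 14\right)^{2} = 11^{2} = 121$)
$\frac{1}{X{\left(8 \left(-7\right) \left(-6\right) \right)} + 27 \left(-6671\right)} = \frac{1}{121 + 27 \left(-6671\right)} = \frac{1}{121 - 180117} = \frac{1}{-179996} = - \frac{1}{179996}$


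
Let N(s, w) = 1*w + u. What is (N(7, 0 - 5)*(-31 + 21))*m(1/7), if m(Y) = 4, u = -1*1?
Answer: 240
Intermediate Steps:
u = -1
N(s, w) = -1 + w (N(s, w) = 1*w - 1 = w - 1 = -1 + w)
(N(7, 0 - 5)*(-31 + 21))*m(1/7) = ((-1 + (0 - 5))*(-31 + 21))*4 = ((-1 - 5)*(-10))*4 = -6*(-10)*4 = 60*4 = 240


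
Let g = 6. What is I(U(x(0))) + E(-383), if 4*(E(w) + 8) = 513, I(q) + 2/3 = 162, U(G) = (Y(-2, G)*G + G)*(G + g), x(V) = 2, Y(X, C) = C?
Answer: 3379/12 ≈ 281.58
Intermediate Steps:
U(G) = (6 + G)*(G + G**2) (U(G) = (G*G + G)*(G + 6) = (G**2 + G)*(6 + G) = (G + G**2)*(6 + G) = (6 + G)*(G + G**2))
I(q) = 484/3 (I(q) = -2/3 + 162 = 484/3)
E(w) = 481/4 (E(w) = -8 + (1/4)*513 = -8 + 513/4 = 481/4)
I(U(x(0))) + E(-383) = 484/3 + 481/4 = 3379/12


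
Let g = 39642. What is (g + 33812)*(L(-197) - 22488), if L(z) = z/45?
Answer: -74346980278/45 ≈ -1.6522e+9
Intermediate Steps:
L(z) = z/45 (L(z) = z*(1/45) = z/45)
(g + 33812)*(L(-197) - 22488) = (39642 + 33812)*((1/45)*(-197) - 22488) = 73454*(-197/45 - 22488) = 73454*(-1012157/45) = -74346980278/45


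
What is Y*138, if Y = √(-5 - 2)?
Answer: 138*I*√7 ≈ 365.11*I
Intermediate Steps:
Y = I*√7 (Y = √(-7) = I*√7 ≈ 2.6458*I)
Y*138 = (I*√7)*138 = 138*I*√7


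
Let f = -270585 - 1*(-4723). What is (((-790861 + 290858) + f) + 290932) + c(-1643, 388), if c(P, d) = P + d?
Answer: -476188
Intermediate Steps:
f = -265862 (f = -270585 + 4723 = -265862)
(((-790861 + 290858) + f) + 290932) + c(-1643, 388) = (((-790861 + 290858) - 265862) + 290932) + (-1643 + 388) = ((-500003 - 265862) + 290932) - 1255 = (-765865 + 290932) - 1255 = -474933 - 1255 = -476188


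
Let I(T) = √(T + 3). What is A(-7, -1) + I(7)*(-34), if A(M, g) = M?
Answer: -7 - 34*√10 ≈ -114.52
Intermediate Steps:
I(T) = √(3 + T)
A(-7, -1) + I(7)*(-34) = -7 + √(3 + 7)*(-34) = -7 + √10*(-34) = -7 - 34*√10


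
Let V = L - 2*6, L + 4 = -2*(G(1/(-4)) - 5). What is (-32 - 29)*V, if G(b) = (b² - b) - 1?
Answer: 2257/8 ≈ 282.13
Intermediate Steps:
G(b) = -1 + b² - b
L = 59/8 (L = -4 - 2*((-1 + (1/(-4))² - 1/(-4)) - 5) = -4 - 2*((-1 + (-¼)² - 1*(-¼)) - 5) = -4 - 2*((-1 + 1/16 + ¼) - 5) = -4 - 2*(-11/16 - 5) = -4 - 2*(-91/16) = -4 + 91/8 = 59/8 ≈ 7.3750)
V = -37/8 (V = 59/8 - 2*6 = 59/8 - 12 = -37/8 ≈ -4.6250)
(-32 - 29)*V = (-32 - 29)*(-37/8) = -61*(-37/8) = 2257/8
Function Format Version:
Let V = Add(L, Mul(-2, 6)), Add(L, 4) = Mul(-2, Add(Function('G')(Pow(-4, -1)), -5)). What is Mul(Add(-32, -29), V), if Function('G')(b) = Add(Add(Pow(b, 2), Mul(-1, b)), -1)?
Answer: Rational(2257, 8) ≈ 282.13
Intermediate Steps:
Function('G')(b) = Add(-1, Pow(b, 2), Mul(-1, b))
L = Rational(59, 8) (L = Add(-4, Mul(-2, Add(Add(-1, Pow(Pow(-4, -1), 2), Mul(-1, Pow(-4, -1))), -5))) = Add(-4, Mul(-2, Add(Add(-1, Pow(Rational(-1, 4), 2), Mul(-1, Rational(-1, 4))), -5))) = Add(-4, Mul(-2, Add(Add(-1, Rational(1, 16), Rational(1, 4)), -5))) = Add(-4, Mul(-2, Add(Rational(-11, 16), -5))) = Add(-4, Mul(-2, Rational(-91, 16))) = Add(-4, Rational(91, 8)) = Rational(59, 8) ≈ 7.3750)
V = Rational(-37, 8) (V = Add(Rational(59, 8), Mul(-2, 6)) = Add(Rational(59, 8), -12) = Rational(-37, 8) ≈ -4.6250)
Mul(Add(-32, -29), V) = Mul(Add(-32, -29), Rational(-37, 8)) = Mul(-61, Rational(-37, 8)) = Rational(2257, 8)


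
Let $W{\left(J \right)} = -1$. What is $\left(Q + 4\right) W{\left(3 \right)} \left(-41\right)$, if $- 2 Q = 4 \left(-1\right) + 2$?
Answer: $205$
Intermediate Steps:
$Q = 1$ ($Q = - \frac{4 \left(-1\right) + 2}{2} = - \frac{-4 + 2}{2} = \left(- \frac{1}{2}\right) \left(-2\right) = 1$)
$\left(Q + 4\right) W{\left(3 \right)} \left(-41\right) = \left(1 + 4\right) \left(-1\right) \left(-41\right) = 5 \left(-1\right) \left(-41\right) = \left(-5\right) \left(-41\right) = 205$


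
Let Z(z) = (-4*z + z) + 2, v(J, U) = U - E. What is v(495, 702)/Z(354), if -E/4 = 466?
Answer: -1283/530 ≈ -2.4208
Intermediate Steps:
E = -1864 (E = -4*466 = -1864)
v(J, U) = 1864 + U (v(J, U) = U - 1*(-1864) = U + 1864 = 1864 + U)
Z(z) = 2 - 3*z (Z(z) = -3*z + 2 = 2 - 3*z)
v(495, 702)/Z(354) = (1864 + 702)/(2 - 3*354) = 2566/(2 - 1062) = 2566/(-1060) = 2566*(-1/1060) = -1283/530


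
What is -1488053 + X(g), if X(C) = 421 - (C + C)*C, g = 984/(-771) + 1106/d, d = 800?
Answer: -7860528596708241/5283920000 ≈ -1.4876e+6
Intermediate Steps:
g = 10921/102800 (g = 984/(-771) + 1106/800 = 984*(-1/771) + 1106*(1/800) = -328/257 + 553/400 = 10921/102800 ≈ 0.10624)
X(C) = 421 - 2*C**2 (X(C) = 421 - 2*C*C = 421 - 2*C**2)
-1488053 + X(g) = -1488053 + (421 - 2*(10921/102800)**2) = -1488053 + (421 - 2*119268241/10567840000) = -1488053 + (421 - 119268241/5283920000) = -1488053 + 2224411051759/5283920000 = -7860528596708241/5283920000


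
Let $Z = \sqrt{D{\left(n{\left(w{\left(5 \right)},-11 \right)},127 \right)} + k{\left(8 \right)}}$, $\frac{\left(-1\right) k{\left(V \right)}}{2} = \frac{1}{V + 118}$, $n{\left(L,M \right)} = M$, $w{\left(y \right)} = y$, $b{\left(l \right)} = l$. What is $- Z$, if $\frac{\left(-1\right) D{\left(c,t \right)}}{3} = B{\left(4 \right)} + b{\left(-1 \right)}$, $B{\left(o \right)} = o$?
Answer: $- \frac{2 i \sqrt{994}}{21} \approx - 3.0026 i$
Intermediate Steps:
$D{\left(c,t \right)} = -9$ ($D{\left(c,t \right)} = - 3 \left(4 - 1\right) = \left(-3\right) 3 = -9$)
$k{\left(V \right)} = - \frac{2}{118 + V}$ ($k{\left(V \right)} = - \frac{2}{V + 118} = - \frac{2}{118 + V}$)
$Z = \frac{2 i \sqrt{994}}{21}$ ($Z = \sqrt{-9 - \frac{2}{118 + 8}} = \sqrt{-9 - \frac{2}{126}} = \sqrt{-9 - \frac{1}{63}} = \sqrt{- \frac{568}{63}} = \frac{2 i \sqrt{994}}{21} \approx 3.0026 i$)
$- Z = - \frac{2 i \sqrt{994}}{21}$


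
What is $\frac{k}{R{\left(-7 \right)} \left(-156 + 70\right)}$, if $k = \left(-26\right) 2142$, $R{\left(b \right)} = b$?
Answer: $- \frac{3978}{43} \approx -92.512$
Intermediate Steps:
$k = -55692$
$\frac{k}{R{\left(-7 \right)} \left(-156 + 70\right)} = - \frac{55692}{\left(-7\right) \left(-156 + 70\right)} = - \frac{55692}{\left(-7\right) \left(-86\right)} = - \frac{55692}{602} = \left(-55692\right) \frac{1}{602} = - \frac{3978}{43}$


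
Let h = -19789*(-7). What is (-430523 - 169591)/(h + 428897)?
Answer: -100019/94570 ≈ -1.0576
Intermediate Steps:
h = 138523 (h = -1799*(-77) = 138523)
(-430523 - 169591)/(h + 428897) = (-430523 - 169591)/(138523 + 428897) = -600114/567420 = -600114*1/567420 = -100019/94570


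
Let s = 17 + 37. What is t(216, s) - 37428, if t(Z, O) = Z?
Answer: -37212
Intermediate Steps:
s = 54
t(216, s) - 37428 = 216 - 37428 = -37212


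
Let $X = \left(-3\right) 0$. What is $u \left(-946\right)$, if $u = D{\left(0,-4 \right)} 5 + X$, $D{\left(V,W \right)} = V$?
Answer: $0$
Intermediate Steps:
$X = 0$
$u = 0$ ($u = 0 \cdot 5 + 0 = 0 + 0 = 0$)
$u \left(-946\right) = 0 \left(-946\right) = 0$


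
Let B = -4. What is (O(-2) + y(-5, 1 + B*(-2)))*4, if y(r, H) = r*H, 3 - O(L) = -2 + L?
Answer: -152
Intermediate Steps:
O(L) = 5 - L (O(L) = 3 - (-2 + L) = 3 + (2 - L) = 5 - L)
y(r, H) = H*r
(O(-2) + y(-5, 1 + B*(-2)))*4 = ((5 - 1*(-2)) + (1 - 4*(-2))*(-5))*4 = ((5 + 2) + (1 + 8)*(-5))*4 = (7 + 9*(-5))*4 = (7 - 45)*4 = -38*4 = -152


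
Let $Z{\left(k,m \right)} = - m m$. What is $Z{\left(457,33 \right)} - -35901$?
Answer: $34812$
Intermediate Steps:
$Z{\left(k,m \right)} = - m^{2}$
$Z{\left(457,33 \right)} - -35901 = - 33^{2} - -35901 = \left(-1\right) 1089 + 35901 = -1089 + 35901 = 34812$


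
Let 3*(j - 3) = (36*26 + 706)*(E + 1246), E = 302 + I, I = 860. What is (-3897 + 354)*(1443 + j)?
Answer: -4674721594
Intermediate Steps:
E = 1162 (E = 302 + 860 = 1162)
j = 3953945/3 (j = 3 + ((36*26 + 706)*(1162 + 1246))/3 = 3 + ((936 + 706)*2408)/3 = 3 + (1642*2408)/3 = 3 + (⅓)*3953936 = 3 + 3953936/3 = 3953945/3 ≈ 1.3180e+6)
(-3897 + 354)*(1443 + j) = (-3897 + 354)*(1443 + 3953945/3) = -3543*3958274/3 = -4674721594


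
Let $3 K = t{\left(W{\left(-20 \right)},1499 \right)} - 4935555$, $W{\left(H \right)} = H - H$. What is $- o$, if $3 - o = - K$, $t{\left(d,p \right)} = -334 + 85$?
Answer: $1645265$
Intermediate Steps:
$W{\left(H \right)} = 0$
$t{\left(d,p \right)} = -249$
$K = -1645268$ ($K = \frac{-249 - 4935555}{3} = \frac{1}{3} \left(-4935804\right) = -1645268$)
$o = -1645265$ ($o = 3 - \left(-1\right) \left(-1645268\right) = 3 - 1645268 = -1645265$)
$- o = \left(-1\right) \left(-1645265\right) = 1645265$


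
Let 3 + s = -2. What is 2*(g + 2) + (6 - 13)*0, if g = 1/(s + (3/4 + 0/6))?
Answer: 60/17 ≈ 3.5294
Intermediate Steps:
s = -5 (s = -3 - 2 = -5)
g = -4/17 (g = 1/(-5 + (3/4 + 0/6)) = 1/(-5 + (3*(¼) + 0*(⅙))) = 1/(-5 + (¾ + 0)) = 1/(-5 + ¾) = 1/(-17/4) = -4/17 ≈ -0.23529)
2*(g + 2) + (6 - 13)*0 = 2*(-4/17 + 2) + (6 - 13)*0 = 2*(30/17) - 7*0 = 60/17 + 0 = 60/17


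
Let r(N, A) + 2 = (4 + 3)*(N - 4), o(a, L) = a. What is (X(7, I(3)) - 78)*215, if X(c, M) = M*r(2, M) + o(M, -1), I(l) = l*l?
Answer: -45795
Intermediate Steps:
I(l) = l²
r(N, A) = -30 + 7*N (r(N, A) = -2 + (4 + 3)*(N - 4) = -2 + 7*(-4 + N) = -2 + (-28 + 7*N) = -30 + 7*N)
X(c, M) = -15*M (X(c, M) = M*(-30 + 7*2) + M = M*(-30 + 14) + M = M*(-16) + M = -16*M + M = -15*M)
(X(7, I(3)) - 78)*215 = (-15*3² - 78)*215 = (-15*9 - 78)*215 = (-135 - 78)*215 = -213*215 = -45795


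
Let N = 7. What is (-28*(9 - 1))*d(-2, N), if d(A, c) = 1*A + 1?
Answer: 224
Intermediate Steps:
d(A, c) = 1 + A (d(A, c) = A + 1 = 1 + A)
(-28*(9 - 1))*d(-2, N) = (-28*(9 - 1))*(1 - 2) = -28*8*(-1) = -224*(-1) = 224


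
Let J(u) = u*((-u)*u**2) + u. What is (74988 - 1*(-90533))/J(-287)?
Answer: -165521/6784652448 ≈ -2.4396e-5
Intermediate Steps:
J(u) = u - u**4 (J(u) = u*(-u**3) + u = -u**4 + u = u - u**4)
(74988 - 1*(-90533))/J(-287) = (74988 - 1*(-90533))/(-287 - 1*(-287)**4) = (74988 + 90533)/(-287 - 1*6784652161) = 165521/(-287 - 6784652161) = 165521/(-6784652448) = 165521*(-1/6784652448) = -165521/6784652448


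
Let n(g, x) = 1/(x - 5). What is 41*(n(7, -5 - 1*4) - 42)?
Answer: -24149/14 ≈ -1724.9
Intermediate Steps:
n(g, x) = 1/(-5 + x)
41*(n(7, -5 - 1*4) - 42) = 41*(1/(-5 + (-5 - 1*4)) - 42) = 41*(1/(-5 + (-5 - 4)) - 42) = 41*(1/(-5 - 9) - 42) = 41*(1/(-14) - 42) = 41*(-1/14 - 42) = 41*(-589/14) = -24149/14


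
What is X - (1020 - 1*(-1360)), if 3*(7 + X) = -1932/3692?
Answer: -2203362/923 ≈ -2387.2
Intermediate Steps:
X = -6622/923 (X = -7 + (-1932/3692)/3 = -7 + (-1932*1/3692)/3 = -7 + (⅓)*(-483/923) = -7 - 161/923 = -6622/923 ≈ -7.1744)
X - (1020 - 1*(-1360)) = -6622/923 - (1020 - 1*(-1360)) = -6622/923 - (1020 + 1360) = -6622/923 - 1*2380 = -6622/923 - 2380 = -2203362/923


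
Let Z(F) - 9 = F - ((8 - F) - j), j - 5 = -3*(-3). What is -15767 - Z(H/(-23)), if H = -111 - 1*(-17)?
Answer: -363174/23 ≈ -15790.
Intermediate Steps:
j = 14 (j = 5 - 3*(-3) = 5 + 9 = 14)
H = -94 (H = -111 + 17 = -94)
Z(F) = 15 + 2*F (Z(F) = 9 + (F - ((8 - F) - 1*14)) = 9 + (F - ((8 - F) - 14)) = 9 + (F - (-6 - F)) = 9 + (F + (6 + F)) = 9 + (6 + 2*F) = 15 + 2*F)
-15767 - Z(H/(-23)) = -15767 - (15 + 2*(-94/(-23))) = -15767 - (15 + 2*(-94*(-1/23))) = -15767 - (15 + 2*(94/23)) = -15767 - (15 + 188/23) = -15767 - 1*533/23 = -15767 - 533/23 = -363174/23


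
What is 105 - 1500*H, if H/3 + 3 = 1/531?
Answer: 802195/59 ≈ 13597.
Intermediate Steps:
H = -1592/177 (H = -9 + 3/531 = -9 + 3*(1/531) = -9 + 1/177 = -1592/177 ≈ -8.9944)
105 - 1500*H = 105 - 1500*(-1592/177) = 105 + 796000/59 = 802195/59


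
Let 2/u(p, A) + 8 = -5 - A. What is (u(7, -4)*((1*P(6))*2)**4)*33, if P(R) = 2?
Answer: -5632/3 ≈ -1877.3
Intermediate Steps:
u(p, A) = 2/(-13 - A) (u(p, A) = 2/(-8 + (-5 - A)) = 2/(-13 - A))
(u(7, -4)*((1*P(6))*2)**4)*33 = ((-2/(13 - 4))*((1*2)*2)**4)*33 = ((-2/9)*(2*2)**4)*33 = (-2*1/9*4**4)*33 = -2/9*256*33 = -512/9*33 = -5632/3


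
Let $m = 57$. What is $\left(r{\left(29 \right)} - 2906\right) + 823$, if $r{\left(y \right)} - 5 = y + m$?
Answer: $-1992$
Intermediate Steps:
$r{\left(y \right)} = 62 + y$ ($r{\left(y \right)} = 5 + \left(y + 57\right) = 5 + \left(57 + y\right) = 62 + y$)
$\left(r{\left(29 \right)} - 2906\right) + 823 = \left(\left(62 + 29\right) - 2906\right) + 823 = \left(91 - 2906\right) + 823 = -2815 + 823 = -1992$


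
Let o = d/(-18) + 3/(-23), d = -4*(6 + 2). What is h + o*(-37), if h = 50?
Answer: -2267/207 ≈ -10.952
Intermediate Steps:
d = -32 (d = -4*8 = -32)
o = 341/207 (o = -32/(-18) + 3/(-23) = -32*(-1/18) + 3*(-1/23) = 16/9 - 3/23 = 341/207 ≈ 1.6473)
h + o*(-37) = 50 + (341/207)*(-37) = 50 - 12617/207 = -2267/207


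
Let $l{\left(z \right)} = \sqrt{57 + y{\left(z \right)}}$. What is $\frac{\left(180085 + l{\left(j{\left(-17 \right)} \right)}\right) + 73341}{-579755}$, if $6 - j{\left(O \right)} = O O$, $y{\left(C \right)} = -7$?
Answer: $- \frac{253426}{579755} - \frac{\sqrt{2}}{115951} \approx -0.43714$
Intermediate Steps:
$j{\left(O \right)} = 6 - O^{2}$ ($j{\left(O \right)} = 6 - O O = 6 - O^{2}$)
$l{\left(z \right)} = 5 \sqrt{2}$ ($l{\left(z \right)} = \sqrt{57 - 7} = \sqrt{50} = 5 \sqrt{2}$)
$\frac{\left(180085 + l{\left(j{\left(-17 \right)} \right)}\right) + 73341}{-579755} = \frac{\left(180085 + 5 \sqrt{2}\right) + 73341}{-579755} = \left(253426 + 5 \sqrt{2}\right) \left(- \frac{1}{579755}\right) = - \frac{253426}{579755} - \frac{\sqrt{2}}{115951}$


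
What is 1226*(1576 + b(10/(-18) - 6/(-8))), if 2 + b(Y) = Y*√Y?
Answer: 1929724 + 4291*√7/108 ≈ 1.9298e+6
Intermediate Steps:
b(Y) = -2 + Y^(3/2) (b(Y) = -2 + Y*√Y = -2 + Y^(3/2))
1226*(1576 + b(10/(-18) - 6/(-8))) = 1226*(1576 + (-2 + (10/(-18) - 6/(-8))^(3/2))) = 1226*(1576 + (-2 + (10*(-1/18) - 6*(-⅛))^(3/2))) = 1226*(1576 + (-2 + (-5/9 + ¾)^(3/2))) = 1226*(1576 + (-2 + (7/36)^(3/2))) = 1226*(1576 + (-2 + 7*√7/216)) = 1226*(1574 + 7*√7/216) = 1929724 + 4291*√7/108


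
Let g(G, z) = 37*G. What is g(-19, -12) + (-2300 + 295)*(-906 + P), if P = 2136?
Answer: -2466853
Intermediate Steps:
g(-19, -12) + (-2300 + 295)*(-906 + P) = 37*(-19) + (-2300 + 295)*(-906 + 2136) = -703 - 2005*1230 = -703 - 2466150 = -2466853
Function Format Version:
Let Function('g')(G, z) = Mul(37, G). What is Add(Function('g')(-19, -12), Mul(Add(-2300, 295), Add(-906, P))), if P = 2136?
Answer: -2466853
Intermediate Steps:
Add(Function('g')(-19, -12), Mul(Add(-2300, 295), Add(-906, P))) = Add(Mul(37, -19), Mul(Add(-2300, 295), Add(-906, 2136))) = Add(-703, Mul(-2005, 1230)) = Add(-703, -2466150) = -2466853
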